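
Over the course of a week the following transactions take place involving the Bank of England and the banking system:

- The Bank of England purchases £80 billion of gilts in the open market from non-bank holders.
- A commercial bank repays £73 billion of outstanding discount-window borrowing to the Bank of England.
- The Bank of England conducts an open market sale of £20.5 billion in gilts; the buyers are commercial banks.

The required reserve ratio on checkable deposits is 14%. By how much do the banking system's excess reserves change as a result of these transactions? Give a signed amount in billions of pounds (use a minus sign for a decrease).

-£24.7 billion

Asset purchase (from non-banks) £80 billion: reserves +£80B, deposits +£80B.
Discount-window repayment £73 billion: reserves −£73B, deposits 0.
OMO sale (to banks) £20.5 billion: reserves −£20.5B, deposits 0.
Totals: Δreserves = −£13.5B, Δdeposits = +£80B.
Δrequired reserves = 14% × +£80B = +£11.2B.
Δexcess reserves = Δreserves − Δrequired = −£13.5B − (+£11.2B) = -£24.7 billion.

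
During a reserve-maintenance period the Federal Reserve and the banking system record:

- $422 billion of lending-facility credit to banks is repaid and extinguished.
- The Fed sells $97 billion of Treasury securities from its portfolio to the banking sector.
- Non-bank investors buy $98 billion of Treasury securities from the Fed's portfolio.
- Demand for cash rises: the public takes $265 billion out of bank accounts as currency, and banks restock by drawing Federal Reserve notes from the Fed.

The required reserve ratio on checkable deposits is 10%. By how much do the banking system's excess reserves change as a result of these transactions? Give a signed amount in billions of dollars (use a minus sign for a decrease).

Discount-window repayment $422 billion: reserves −$422B, deposits 0.
OMO sale (to banks) $97 billion: reserves −$97B, deposits 0.
Asset sale (to non-banks) $98 billion: reserves −$98B, deposits −$98B.
Currency withdrawal $265 billion: reserves −$265B, deposits −$265B.
Totals: Δreserves = −$882B, Δdeposits = −$363B.
Δrequired reserves = 10% × −$363B = −$36.3B.
Δexcess reserves = Δreserves − Δrequired = −$882B − (−$36.3B) = -$845.7 billion.

-$845.7 billion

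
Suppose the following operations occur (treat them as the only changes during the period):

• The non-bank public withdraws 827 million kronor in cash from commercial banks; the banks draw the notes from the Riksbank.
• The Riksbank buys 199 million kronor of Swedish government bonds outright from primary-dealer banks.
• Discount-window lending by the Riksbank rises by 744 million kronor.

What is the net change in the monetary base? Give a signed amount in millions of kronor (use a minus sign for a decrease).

+943 million

Currency withdrawal 827 million kronor: just a shift between currency and reserves — both are base money → 0.
OMO purchase (from banks) 199 million kronor: Riksbank balance sheet expands → +199M.
Discount-window loan 744 million kronor: Riksbank balance sheet expands → +744M.
Net: 0 + 199 + 744 = +943 million.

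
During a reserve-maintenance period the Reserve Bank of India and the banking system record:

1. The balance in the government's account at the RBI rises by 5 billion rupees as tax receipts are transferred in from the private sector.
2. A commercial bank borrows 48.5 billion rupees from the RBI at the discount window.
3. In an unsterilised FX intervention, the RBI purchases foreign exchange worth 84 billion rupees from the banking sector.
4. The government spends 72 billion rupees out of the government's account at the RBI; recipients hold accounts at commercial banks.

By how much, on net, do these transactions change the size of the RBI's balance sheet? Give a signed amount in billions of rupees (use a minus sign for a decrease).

+132.5 billion

Government account inflow 5 billion rupees: only the composition of liabilities changes → 0.
Discount-window loan 48.5 billion rupees: an RBI asset is acquired → +48.5B.
FX purchase 84 billion rupees: an RBI asset is acquired → +84B.
Government spending 72 billion rupees: only the composition of liabilities changes → 0.
Net: 0 + 48.5 + 84 + 0 = +132.5 billion.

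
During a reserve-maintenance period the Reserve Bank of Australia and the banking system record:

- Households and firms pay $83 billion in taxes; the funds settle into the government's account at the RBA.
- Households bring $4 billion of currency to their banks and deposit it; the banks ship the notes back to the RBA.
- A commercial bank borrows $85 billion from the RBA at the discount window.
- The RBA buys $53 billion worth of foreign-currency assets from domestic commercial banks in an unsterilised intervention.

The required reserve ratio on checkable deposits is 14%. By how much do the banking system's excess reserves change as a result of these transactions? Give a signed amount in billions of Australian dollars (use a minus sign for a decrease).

+$70.06 billion

Government account inflow $83 billion: reserves −$83B, deposits −$83B.
Currency deposit $4 billion: reserves +$4B, deposits +$4B.
Discount-window loan $85 billion: reserves +$85B, deposits 0.
FX purchase $53 billion: reserves +$53B, deposits 0.
Totals: Δreserves = +$59B, Δdeposits = −$79B.
Δrequired reserves = 14% × −$79B = −$11.06B.
Δexcess reserves = Δreserves − Δrequired = +$59B − (−$11.06B) = +$70.06 billion.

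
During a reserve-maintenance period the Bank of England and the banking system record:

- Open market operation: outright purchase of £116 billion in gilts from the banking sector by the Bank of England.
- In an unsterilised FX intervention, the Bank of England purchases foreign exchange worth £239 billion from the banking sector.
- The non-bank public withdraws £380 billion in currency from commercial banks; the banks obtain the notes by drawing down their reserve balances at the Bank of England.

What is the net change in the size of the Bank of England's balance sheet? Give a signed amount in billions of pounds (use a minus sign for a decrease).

Bank of England balance sheet:
  Assets:      Securities +£116B, Foreign assets +£239B
  Liabilities: Bank reserves −£25B, Currency in circulation +£380B
Commercial banking system:
  Assets:      Reserves at CB −£25B, Securities −£116B, Foreign assets −£239B
  Liabilities: Checkable deposits −£380B
Change in total Bank of England assets = +£355 billion.

+£355 billion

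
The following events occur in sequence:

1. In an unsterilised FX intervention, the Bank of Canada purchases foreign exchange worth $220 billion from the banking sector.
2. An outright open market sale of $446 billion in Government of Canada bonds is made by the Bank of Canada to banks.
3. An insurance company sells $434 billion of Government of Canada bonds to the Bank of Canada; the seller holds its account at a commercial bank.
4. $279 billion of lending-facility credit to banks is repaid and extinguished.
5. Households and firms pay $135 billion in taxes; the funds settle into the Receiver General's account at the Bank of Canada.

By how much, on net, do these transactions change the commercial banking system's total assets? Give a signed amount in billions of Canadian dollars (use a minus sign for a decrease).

FX purchase $220 billion: just an asset swap on bank balance sheets → 0.
OMO sale (to banks) $446 billion: just an asset swap on bank balance sheets → 0.
Asset purchase (from non-banks) $434 billion: bank balance sheets expand → +$434B.
Discount-window repayment $279 billion: bank balance sheets shrink → −$279B.
Government account inflow $135 billion: bank balance sheets shrink → −$135B.
Net: 0 + 0 + 434 − 279 − 135 = +$20 billion.

+$20 billion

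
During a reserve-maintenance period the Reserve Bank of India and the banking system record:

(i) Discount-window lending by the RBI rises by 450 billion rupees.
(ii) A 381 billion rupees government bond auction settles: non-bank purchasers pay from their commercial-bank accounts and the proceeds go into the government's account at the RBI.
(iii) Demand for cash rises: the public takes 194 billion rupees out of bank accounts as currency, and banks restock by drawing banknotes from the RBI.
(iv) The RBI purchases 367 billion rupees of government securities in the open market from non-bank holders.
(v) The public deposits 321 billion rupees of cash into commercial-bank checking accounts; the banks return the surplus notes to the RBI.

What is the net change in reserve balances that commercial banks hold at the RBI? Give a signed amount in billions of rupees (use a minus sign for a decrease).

Discount-window loan 450 billion rupees: the loan is credited to the bank's reserve account → +450B.
Government account inflow 381 billion rupees: funds move from bank reserves into the government account → −381B.
Currency withdrawal 194 billion rupees: banks swap reserves for currency → −194B.
Asset purchase (from non-banks) 367 billion rupees: the RBI pays by crediting reserve accounts → +367B.
Currency deposit 321 billion rupees: returned notes are swapped for reserve credit → +321B.
Net: 450 − 381 − 194 + 367 + 321 = +563 billion.

+563 billion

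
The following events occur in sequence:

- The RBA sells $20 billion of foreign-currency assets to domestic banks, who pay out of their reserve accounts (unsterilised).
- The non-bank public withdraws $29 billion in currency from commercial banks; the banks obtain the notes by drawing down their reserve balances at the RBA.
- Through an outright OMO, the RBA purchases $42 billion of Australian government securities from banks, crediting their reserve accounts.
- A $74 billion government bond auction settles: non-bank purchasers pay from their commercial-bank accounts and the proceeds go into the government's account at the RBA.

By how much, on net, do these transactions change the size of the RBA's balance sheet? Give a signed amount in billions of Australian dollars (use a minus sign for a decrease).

RBA balance sheet:
  Assets:      Securities +$42B, Foreign assets −$20B
  Liabilities: Bank reserves −$81B, Currency in circulation +$29B, Government deposits +$74B
Change in total RBA assets = +$22 billion.

+$22 billion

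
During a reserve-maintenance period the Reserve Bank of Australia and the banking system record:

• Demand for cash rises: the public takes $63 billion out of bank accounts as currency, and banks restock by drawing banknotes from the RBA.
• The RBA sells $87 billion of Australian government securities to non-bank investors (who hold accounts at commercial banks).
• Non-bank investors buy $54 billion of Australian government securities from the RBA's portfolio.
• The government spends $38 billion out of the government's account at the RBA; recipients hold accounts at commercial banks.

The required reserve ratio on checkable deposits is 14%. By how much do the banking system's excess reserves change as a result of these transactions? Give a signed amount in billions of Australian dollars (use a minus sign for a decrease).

Currency withdrawal $63 billion: reserves −$63B, deposits −$63B.
Asset sale (to non-banks) $87 billion: reserves −$87B, deposits −$87B.
Asset sale (to non-banks) $54 billion: reserves −$54B, deposits −$54B.
Government spending $38 billion: reserves +$38B, deposits +$38B.
Totals: Δreserves = −$166B, Δdeposits = −$166B.
Δrequired reserves = 14% × −$166B = −$23.24B.
Δexcess reserves = Δreserves − Δrequired = −$166B − (−$23.24B) = -$142.76 billion.

-$142.76 billion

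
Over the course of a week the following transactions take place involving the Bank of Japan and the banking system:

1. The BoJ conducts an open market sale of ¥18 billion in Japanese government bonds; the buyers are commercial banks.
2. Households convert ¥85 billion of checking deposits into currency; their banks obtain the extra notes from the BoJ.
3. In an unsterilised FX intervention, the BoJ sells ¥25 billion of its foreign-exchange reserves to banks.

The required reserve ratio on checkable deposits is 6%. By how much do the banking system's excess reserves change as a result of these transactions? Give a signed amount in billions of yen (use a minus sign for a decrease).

-¥122.9 billion

OMO sale (to banks) ¥18 billion: reserves −¥18B, deposits 0.
Currency withdrawal ¥85 billion: reserves −¥85B, deposits −¥85B.
FX sale ¥25 billion: reserves −¥25B, deposits 0.
Totals: Δreserves = −¥128B, Δdeposits = −¥85B.
Δrequired reserves = 6% × −¥85B = −¥5.1B.
Δexcess reserves = Δreserves − Δrequired = −¥128B − (−¥5.1B) = -¥122.9 billion.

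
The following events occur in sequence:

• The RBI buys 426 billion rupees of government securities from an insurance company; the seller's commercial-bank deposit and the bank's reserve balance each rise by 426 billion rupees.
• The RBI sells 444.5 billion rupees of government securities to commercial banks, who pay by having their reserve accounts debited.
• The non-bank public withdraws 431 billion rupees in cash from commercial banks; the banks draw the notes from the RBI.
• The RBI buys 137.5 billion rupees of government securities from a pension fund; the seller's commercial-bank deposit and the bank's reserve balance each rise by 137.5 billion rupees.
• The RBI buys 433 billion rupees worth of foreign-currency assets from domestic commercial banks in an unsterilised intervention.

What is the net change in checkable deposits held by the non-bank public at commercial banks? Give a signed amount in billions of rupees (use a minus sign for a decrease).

+132.5 billion

Asset purchase (from non-banks) 426 billion rupees: non-bank counterparties' bank balances rise → +426B.
OMO sale (to banks) 444.5 billion rupees: the counterparty is a bank, so public deposits are unchanged → 0.
Currency withdrawal 431 billion rupees: non-bank counterparties' bank balances fall → −431B.
Asset purchase (from non-banks) 137.5 billion rupees: non-bank counterparties' bank balances rise → +137.5B.
FX purchase 433 billion rupees: the counterparty is a bank, so public deposits are unchanged → 0.
Net: 426 + 0 − 431 + 137.5 + 0 = +132.5 billion.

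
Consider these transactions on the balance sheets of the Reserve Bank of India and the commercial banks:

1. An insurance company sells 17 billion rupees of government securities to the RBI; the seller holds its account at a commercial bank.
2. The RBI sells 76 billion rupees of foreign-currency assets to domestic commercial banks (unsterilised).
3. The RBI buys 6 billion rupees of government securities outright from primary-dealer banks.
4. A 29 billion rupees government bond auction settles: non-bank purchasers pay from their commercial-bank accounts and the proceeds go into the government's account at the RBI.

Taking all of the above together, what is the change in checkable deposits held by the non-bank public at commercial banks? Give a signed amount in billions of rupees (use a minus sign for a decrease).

Asset purchase (from non-banks) 17 billion rupees: non-bank counterparties' bank balances rise → +17B.
FX sale 76 billion rupees: the counterparty is a bank, so public deposits are unchanged → 0.
OMO purchase (from banks) 6 billion rupees: the counterparty is a bank, so public deposits are unchanged → 0.
Government account inflow 29 billion rupees: non-bank counterparties' bank balances fall → −29B.
Net: 17 + 0 + 0 − 29 = -12 billion.

-12 billion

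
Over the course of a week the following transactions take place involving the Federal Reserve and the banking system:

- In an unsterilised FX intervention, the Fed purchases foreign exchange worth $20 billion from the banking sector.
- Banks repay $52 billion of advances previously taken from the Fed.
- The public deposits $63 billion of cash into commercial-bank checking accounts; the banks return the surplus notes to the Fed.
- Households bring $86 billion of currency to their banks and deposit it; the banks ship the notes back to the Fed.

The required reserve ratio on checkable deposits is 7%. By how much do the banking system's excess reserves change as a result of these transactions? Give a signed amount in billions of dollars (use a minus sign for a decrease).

FX purchase $20 billion: reserves +$20B, deposits 0.
Discount-window repayment $52 billion: reserves −$52B, deposits 0.
Currency deposit $63 billion: reserves +$63B, deposits +$63B.
Currency deposit $86 billion: reserves +$86B, deposits +$86B.
Totals: Δreserves = +$117B, Δdeposits = +$149B.
Δrequired reserves = 7% × +$149B = +$10.43B.
Δexcess reserves = Δreserves − Δrequired = +$117B − (+$10.43B) = +$106.57 billion.

+$106.57 billion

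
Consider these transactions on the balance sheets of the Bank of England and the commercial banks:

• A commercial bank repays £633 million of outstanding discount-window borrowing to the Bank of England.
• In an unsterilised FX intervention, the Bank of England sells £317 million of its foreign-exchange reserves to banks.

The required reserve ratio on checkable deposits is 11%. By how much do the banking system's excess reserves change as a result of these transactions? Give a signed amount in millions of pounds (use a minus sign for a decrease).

Discount-window repayment £633 million: reserves −£633M, deposits 0.
FX sale £317 million: reserves −£317M, deposits 0.
Totals: Δreserves = −£950M, Δdeposits = 0.
Δrequired reserves = 11% × 0 = 0.
Δexcess reserves = Δreserves − Δrequired = −£950M − (0) = -£950 million.

-£950 million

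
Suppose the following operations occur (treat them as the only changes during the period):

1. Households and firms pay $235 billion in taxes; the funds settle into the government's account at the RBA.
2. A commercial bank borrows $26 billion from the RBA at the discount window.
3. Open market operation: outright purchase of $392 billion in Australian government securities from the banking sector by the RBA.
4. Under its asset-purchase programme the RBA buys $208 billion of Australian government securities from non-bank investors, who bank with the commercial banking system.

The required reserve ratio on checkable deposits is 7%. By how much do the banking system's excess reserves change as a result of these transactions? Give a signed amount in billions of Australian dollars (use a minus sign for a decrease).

Government account inflow $235 billion: reserves −$235B, deposits −$235B.
Discount-window loan $26 billion: reserves +$26B, deposits 0.
OMO purchase (from banks) $392 billion: reserves +$392B, deposits 0.
Asset purchase (from non-banks) $208 billion: reserves +$208B, deposits +$208B.
Totals: Δreserves = +$391B, Δdeposits = −$27B.
Δrequired reserves = 7% × −$27B = −$1.89B.
Δexcess reserves = Δreserves − Δrequired = +$391B − (−$1.89B) = +$392.89 billion.

+$392.89 billion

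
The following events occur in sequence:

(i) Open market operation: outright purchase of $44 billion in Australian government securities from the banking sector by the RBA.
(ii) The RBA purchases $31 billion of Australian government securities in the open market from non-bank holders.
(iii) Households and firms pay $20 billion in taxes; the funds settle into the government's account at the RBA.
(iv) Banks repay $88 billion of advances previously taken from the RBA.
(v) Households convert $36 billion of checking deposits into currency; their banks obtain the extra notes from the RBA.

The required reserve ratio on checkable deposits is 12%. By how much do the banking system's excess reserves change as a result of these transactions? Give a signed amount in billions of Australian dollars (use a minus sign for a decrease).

OMO purchase (from banks) $44 billion: reserves +$44B, deposits 0.
Asset purchase (from non-banks) $31 billion: reserves +$31B, deposits +$31B.
Government account inflow $20 billion: reserves −$20B, deposits −$20B.
Discount-window repayment $88 billion: reserves −$88B, deposits 0.
Currency withdrawal $36 billion: reserves −$36B, deposits −$36B.
Totals: Δreserves = −$69B, Δdeposits = −$25B.
Δrequired reserves = 12% × −$25B = −$3B.
Δexcess reserves = Δreserves − Δrequired = −$69B − (−$3B) = -$66 billion.

-$66 billion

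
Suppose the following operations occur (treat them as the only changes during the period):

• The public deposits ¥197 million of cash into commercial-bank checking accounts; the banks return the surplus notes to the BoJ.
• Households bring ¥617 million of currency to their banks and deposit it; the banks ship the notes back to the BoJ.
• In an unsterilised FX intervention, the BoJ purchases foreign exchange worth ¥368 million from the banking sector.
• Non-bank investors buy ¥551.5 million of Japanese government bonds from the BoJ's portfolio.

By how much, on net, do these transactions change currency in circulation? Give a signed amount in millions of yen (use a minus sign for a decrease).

-¥814 million

BoJ balance sheet:
  Assets:      Securities −¥551.5M, Foreign assets +¥368M
  Liabilities: Bank reserves +¥630.5M, Currency in circulation −¥814M
Commercial banking system:
  Assets:      Reserves at CB +¥630.5M, Foreign assets −¥368M
  Liabilities: Checkable deposits +¥262.5M
So the change in currency in circulation is -¥814 million.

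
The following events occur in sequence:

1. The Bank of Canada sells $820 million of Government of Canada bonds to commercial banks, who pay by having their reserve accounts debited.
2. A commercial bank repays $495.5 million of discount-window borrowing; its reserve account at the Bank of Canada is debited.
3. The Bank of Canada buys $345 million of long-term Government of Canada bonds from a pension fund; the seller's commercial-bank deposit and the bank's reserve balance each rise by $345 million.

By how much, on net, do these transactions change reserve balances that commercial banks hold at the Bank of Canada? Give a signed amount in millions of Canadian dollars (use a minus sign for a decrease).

-$970.5 million

OMO sale (to banks) $820 million: the buying banks pay out of their reserve balances → −$820M.
Discount-window repayment $495.5 million: repayment is debited from reserves → −$495.5M.
Asset purchase (from non-banks) $345 million: the Bank of Canada pays by crediting reserve accounts → +$345M.
Net: −820 − 495.5 + 345 = -$970.5 million.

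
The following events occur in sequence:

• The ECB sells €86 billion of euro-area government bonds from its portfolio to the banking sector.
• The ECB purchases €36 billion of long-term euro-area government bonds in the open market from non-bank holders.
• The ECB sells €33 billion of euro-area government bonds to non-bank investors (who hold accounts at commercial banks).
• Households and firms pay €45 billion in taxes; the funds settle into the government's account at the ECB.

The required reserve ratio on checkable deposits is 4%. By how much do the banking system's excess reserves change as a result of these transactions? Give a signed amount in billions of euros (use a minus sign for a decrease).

OMO sale (to banks) €86 billion: reserves −€86B, deposits 0.
Asset purchase (from non-banks) €36 billion: reserves +€36B, deposits +€36B.
Asset sale (to non-banks) €33 billion: reserves −€33B, deposits −€33B.
Government account inflow €45 billion: reserves −€45B, deposits −€45B.
Totals: Δreserves = −€128B, Δdeposits = −€42B.
Δrequired reserves = 4% × −€42B = −€1.68B.
Δexcess reserves = Δreserves − Δrequired = −€128B − (−€1.68B) = -€126.32 billion.

-€126.32 billion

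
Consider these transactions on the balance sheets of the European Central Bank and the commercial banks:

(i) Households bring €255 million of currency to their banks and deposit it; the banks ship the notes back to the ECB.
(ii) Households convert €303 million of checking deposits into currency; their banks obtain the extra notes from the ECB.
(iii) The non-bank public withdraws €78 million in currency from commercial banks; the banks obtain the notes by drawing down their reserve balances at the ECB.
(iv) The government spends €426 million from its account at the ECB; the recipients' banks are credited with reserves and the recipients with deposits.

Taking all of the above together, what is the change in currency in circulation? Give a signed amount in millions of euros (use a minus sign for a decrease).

Currency deposit €255 million: notes return to the central bank → −€255M.
Currency withdrawal €303 million: notes leave the central bank → +€303M.
Currency withdrawal €78 million: notes leave the central bank → +€78M.
Government spending €426 million: no currency enters or leaves circulation → 0.
Net: −255 + 303 + 78 + 0 = +€126 million.

+€126 million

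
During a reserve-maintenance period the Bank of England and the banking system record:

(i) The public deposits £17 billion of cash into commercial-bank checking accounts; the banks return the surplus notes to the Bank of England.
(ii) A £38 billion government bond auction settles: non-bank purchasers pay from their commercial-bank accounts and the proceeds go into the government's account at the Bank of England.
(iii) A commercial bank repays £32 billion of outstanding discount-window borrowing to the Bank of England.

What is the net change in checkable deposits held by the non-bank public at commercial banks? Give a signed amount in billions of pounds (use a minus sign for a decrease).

Bank of England balance sheet:
  Assets:      Loans to banks −£32B
  Liabilities: Bank reserves −£53B, Currency in circulation −£17B, Government deposits +£38B
Commercial banking system:
  Assets:      Reserves at CB −£53B
  Liabilities: Checkable deposits −£21B, Borrowings from CB −£32B
So the change in checkable deposits held by the non-bank public at commercial banks is -£21 billion.

-£21 billion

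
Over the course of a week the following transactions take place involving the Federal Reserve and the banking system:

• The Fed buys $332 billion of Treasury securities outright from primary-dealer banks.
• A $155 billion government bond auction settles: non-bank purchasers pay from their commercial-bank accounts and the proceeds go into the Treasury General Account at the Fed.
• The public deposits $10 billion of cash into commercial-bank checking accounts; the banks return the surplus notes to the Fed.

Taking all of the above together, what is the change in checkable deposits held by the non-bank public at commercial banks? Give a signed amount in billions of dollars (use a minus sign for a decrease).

OMO purchase (from banks) $332 billion: the counterparty is a bank, so public deposits are unchanged → 0.
Government account inflow $155 billion: non-bank counterparties' bank balances fall → −$155B.
Currency deposit $10 billion: non-bank counterparties' bank balances rise → +$10B.
Net: 0 − 155 + 10 = -$145 billion.

-$145 billion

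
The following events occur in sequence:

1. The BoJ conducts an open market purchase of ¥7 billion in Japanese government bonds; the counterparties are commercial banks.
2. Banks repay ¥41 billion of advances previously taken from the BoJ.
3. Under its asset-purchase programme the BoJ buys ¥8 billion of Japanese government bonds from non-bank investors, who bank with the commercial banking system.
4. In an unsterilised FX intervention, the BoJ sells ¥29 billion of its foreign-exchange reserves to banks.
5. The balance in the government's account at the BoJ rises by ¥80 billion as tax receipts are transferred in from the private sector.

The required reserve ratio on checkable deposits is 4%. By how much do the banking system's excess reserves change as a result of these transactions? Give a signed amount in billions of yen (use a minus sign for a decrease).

OMO purchase (from banks) ¥7 billion: reserves +¥7B, deposits 0.
Discount-window repayment ¥41 billion: reserves −¥41B, deposits 0.
Asset purchase (from non-banks) ¥8 billion: reserves +¥8B, deposits +¥8B.
FX sale ¥29 billion: reserves −¥29B, deposits 0.
Government account inflow ¥80 billion: reserves −¥80B, deposits −¥80B.
Totals: Δreserves = −¥135B, Δdeposits = −¥72B.
Δrequired reserves = 4% × −¥72B = −¥2.88B.
Δexcess reserves = Δreserves − Δrequired = −¥135B − (−¥2.88B) = -¥132.12 billion.

-¥132.12 billion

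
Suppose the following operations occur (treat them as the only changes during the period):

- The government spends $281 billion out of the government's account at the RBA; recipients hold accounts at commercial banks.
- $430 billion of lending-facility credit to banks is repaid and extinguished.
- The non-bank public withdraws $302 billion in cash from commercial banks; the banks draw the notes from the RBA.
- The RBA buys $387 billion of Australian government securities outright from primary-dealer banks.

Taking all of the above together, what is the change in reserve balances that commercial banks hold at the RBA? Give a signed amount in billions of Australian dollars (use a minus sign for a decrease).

Government spending $281 billion: government payments flow into bank reserve accounts → +$281B.
Discount-window repayment $430 billion: repayment is debited from reserves → −$430B.
Currency withdrawal $302 billion: banks swap reserves for currency → −$302B.
OMO purchase (from banks) $387 billion: the RBA pays by crediting reserve accounts → +$387B.
Net: 281 − 430 − 302 + 387 = -$64 billion.

-$64 billion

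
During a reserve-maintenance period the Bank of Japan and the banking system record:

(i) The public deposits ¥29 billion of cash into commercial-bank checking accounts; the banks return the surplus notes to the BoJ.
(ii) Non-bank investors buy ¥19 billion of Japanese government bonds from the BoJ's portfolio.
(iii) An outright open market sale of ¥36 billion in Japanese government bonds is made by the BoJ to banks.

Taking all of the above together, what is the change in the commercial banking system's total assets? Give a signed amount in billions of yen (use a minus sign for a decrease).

BoJ balance sheet:
  Assets:      Securities −¥55B
  Liabilities: Bank reserves −¥26B, Currency in circulation −¥29B
Commercial banking system:
  Assets:      Reserves at CB −¥26B, Securities +¥36B
  Liabilities: Checkable deposits +¥10B
Change in total bank assets = +¥10 billion.

+¥10 billion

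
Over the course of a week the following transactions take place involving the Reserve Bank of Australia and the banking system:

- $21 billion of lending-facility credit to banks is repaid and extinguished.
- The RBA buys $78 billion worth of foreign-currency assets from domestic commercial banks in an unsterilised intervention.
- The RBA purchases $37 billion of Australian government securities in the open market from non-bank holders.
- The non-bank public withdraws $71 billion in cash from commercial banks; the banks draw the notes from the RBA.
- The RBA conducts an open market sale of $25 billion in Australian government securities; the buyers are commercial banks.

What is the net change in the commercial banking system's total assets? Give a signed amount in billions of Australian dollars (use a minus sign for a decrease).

RBA balance sheet:
  Assets:      Securities +$12B, Loans to banks −$21B, Foreign assets +$78B
  Liabilities: Bank reserves −$2B, Currency in circulation +$71B
Commercial banking system:
  Assets:      Reserves at CB −$2B, Securities +$25B, Foreign assets −$78B
  Liabilities: Checkable deposits −$34B, Borrowings from CB −$21B
Change in total bank assets = -$55 billion.

-$55 billion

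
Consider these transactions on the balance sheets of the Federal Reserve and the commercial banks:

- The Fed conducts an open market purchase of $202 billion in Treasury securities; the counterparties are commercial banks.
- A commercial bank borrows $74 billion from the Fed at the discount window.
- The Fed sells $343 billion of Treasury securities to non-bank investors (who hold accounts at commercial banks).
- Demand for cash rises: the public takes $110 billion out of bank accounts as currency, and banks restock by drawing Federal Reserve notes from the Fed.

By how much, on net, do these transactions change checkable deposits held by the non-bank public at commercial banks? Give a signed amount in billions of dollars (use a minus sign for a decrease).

-$453 billion

Fed balance sheet:
  Assets:      Securities −$141B, Loans to banks +$74B
  Liabilities: Bank reserves −$177B, Currency in circulation +$110B
Commercial banking system:
  Assets:      Reserves at CB −$177B, Securities −$202B
  Liabilities: Checkable deposits −$453B, Borrowings from CB +$74B
So the change in checkable deposits held by the non-bank public at commercial banks is -$453 billion.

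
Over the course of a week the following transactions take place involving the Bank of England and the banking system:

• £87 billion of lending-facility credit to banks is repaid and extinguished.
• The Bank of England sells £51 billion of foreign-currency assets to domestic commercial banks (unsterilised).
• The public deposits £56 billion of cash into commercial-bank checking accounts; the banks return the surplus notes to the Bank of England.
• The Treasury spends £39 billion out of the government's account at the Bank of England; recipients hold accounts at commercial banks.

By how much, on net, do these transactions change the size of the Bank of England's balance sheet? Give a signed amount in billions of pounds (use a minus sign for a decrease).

Bank of England balance sheet:
  Assets:      Loans to banks −£87B, Foreign assets −£51B
  Liabilities: Bank reserves −£43B, Currency in circulation −£56B, Government deposits −£39B
Commercial banking system:
  Assets:      Reserves at CB −£43B, Foreign assets +£51B
  Liabilities: Checkable deposits +£95B, Borrowings from CB −£87B
Change in total Bank of England assets = -£138 billion.

-£138 billion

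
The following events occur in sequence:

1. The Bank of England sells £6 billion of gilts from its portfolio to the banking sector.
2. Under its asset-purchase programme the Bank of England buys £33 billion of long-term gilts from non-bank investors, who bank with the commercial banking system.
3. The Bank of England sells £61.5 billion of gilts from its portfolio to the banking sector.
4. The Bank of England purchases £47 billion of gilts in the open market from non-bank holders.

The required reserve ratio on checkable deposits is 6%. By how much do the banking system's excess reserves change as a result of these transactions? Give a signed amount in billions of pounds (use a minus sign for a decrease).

+£7.7 billion

OMO sale (to banks) £6 billion: reserves −£6B, deposits 0.
Asset purchase (from non-banks) £33 billion: reserves +£33B, deposits +£33B.
OMO sale (to banks) £61.5 billion: reserves −£61.5B, deposits 0.
Asset purchase (from non-banks) £47 billion: reserves +£47B, deposits +£47B.
Totals: Δreserves = +£12.5B, Δdeposits = +£80B.
Δrequired reserves = 6% × +£80B = +£4.8B.
Δexcess reserves = Δreserves − Δrequired = +£12.5B − (+£4.8B) = +£7.7 billion.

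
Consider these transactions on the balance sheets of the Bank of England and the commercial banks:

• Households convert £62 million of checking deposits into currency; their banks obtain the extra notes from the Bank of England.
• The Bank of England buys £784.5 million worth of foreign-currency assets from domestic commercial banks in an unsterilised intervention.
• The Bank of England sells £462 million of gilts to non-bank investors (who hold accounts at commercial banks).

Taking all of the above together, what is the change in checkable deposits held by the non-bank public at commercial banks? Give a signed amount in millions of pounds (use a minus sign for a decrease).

-£524 million

Currency withdrawal £62 million: non-bank counterparties' bank balances fall → −£62M.
FX purchase £784.5 million: the counterparty is a bank, so public deposits are unchanged → 0.
Asset sale (to non-banks) £462 million: non-bank counterparties' bank balances fall → −£462M.
Net: −62 + 0 − 462 = -£524 million.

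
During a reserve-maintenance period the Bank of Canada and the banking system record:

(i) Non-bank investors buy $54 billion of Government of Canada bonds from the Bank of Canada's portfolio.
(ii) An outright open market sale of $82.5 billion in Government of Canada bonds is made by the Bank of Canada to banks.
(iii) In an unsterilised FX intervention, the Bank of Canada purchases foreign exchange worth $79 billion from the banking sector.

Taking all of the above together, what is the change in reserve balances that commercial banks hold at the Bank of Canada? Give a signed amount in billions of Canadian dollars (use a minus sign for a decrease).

Asset sale (to non-banks) $54 billion: the non-bank buyers' banks settle from reserves → −$54B.
OMO sale (to banks) $82.5 billion: the buying banks pay out of their reserve balances → −$82.5B.
FX purchase $79 billion: the Bank of Canada pays by crediting reserve accounts → +$79B.
Net: −54 − 82.5 + 79 = -$57.5 billion.

-$57.5 billion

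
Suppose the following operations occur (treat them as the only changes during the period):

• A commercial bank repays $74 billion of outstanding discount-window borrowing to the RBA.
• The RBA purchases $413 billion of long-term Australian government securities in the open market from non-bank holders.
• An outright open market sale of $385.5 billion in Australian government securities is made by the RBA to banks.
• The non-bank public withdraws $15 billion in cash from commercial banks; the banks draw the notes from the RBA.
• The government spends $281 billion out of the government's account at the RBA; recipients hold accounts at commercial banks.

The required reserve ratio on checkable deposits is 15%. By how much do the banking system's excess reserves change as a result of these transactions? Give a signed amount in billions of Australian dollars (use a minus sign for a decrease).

+$117.65 billion

Discount-window repayment $74 billion: reserves −$74B, deposits 0.
Asset purchase (from non-banks) $413 billion: reserves +$413B, deposits +$413B.
OMO sale (to banks) $385.5 billion: reserves −$385.5B, deposits 0.
Currency withdrawal $15 billion: reserves −$15B, deposits −$15B.
Government spending $281 billion: reserves +$281B, deposits +$281B.
Totals: Δreserves = +$219.5B, Δdeposits = +$679B.
Δrequired reserves = 15% × +$679B = +$101.85B.
Δexcess reserves = Δreserves − Δrequired = +$219.5B − (+$101.85B) = +$117.65 billion.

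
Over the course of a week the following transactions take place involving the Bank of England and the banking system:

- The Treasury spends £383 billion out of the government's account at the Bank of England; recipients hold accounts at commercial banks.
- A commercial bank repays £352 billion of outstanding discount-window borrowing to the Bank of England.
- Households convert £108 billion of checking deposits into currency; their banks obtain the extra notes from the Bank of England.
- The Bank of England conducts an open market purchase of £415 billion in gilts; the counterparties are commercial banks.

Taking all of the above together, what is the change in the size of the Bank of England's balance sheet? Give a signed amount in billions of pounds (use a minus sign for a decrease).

+£63 billion

Bank of England balance sheet:
  Assets:      Securities +£415B, Loans to banks −£352B
  Liabilities: Bank reserves +£338B, Currency in circulation +£108B, Government deposits −£383B
Commercial banking system:
  Assets:      Reserves at CB +£338B, Securities −£415B
  Liabilities: Checkable deposits +£275B, Borrowings from CB −£352B
Change in total Bank of England assets = +£63 billion.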